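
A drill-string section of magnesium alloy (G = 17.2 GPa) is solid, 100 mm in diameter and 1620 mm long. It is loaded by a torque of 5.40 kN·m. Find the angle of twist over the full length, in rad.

0.0518 rad

J = πd⁴/32 = π(0.100)⁴/32 = 9.817×10^-6 m⁴.
θ = T·L/(G·J) = 5400 × 1.62 / (17.2×10⁹ × 9.817×10^-6) = 0.05181 rad.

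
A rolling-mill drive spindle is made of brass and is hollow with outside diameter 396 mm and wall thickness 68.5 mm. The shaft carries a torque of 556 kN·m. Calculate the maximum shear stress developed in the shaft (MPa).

J = π(d_o⁴ − d_i⁴)/32 = π(0.396⁴ − 0.259⁴)/32 = 1.972×10^-3 m⁴.
τ_max = T·r/J = 556000 × 0.198 / 1.972×10^-3 = 5.581×10^7 Pa.

55.8 MPa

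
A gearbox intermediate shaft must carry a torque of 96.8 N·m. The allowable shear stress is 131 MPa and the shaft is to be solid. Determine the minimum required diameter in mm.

15.6 mm

For a solid shaft τ_max = 16T/(πd³), so d = (16T/(π τ_allow))^(1/3) = (16·96.80/(π·1.31×10^8))^(1/3) = 0.01555 m.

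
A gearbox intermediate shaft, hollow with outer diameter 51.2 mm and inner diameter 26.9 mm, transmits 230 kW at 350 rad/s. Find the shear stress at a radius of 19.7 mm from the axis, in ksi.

ω = 350 rad/s, so T = P/ω = 230×10³ / 350.0 = 657.1 N·m.
J = π(d_o⁴ − d_i⁴)/32 = π(0.0512⁴ − 0.0269⁴)/32 = 6.232×10^-7 m⁴.
Shear stress varies linearly with radius: τ = T·r/J = 657.1 × 0.0197 / 6.232×10^-7 = 2.077×10^7 Pa.

3.01 ksi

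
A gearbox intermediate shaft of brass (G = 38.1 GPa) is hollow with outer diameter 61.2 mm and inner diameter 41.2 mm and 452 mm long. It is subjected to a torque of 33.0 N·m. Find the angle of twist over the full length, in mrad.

J = π(d_o⁴ − d_i⁴)/32 = π(0.0612⁴ − 0.0412⁴)/32 = 1.094×10^-6 m⁴.
θ = T·L/(G·J) = 33.00 × 0.452 / (38.1×10⁹ × 1.094×10^-6) = 3.577×10^-4 rad.

0.358 mrad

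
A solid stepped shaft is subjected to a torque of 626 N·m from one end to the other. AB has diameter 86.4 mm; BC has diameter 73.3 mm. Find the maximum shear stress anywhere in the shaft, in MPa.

Under the same torque, τ_max = 16T/(πd³) is largest where d is smallest — segment BC (d = 73.3 mm).
τ_max = 16·626.0/(π·(0.0733)³) = 8.095×10^6 Pa.

8.10 MPa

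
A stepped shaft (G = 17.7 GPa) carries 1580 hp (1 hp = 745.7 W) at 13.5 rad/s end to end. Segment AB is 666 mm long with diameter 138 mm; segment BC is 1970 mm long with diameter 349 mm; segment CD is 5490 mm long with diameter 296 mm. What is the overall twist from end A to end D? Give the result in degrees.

ω = 13.5 rad/s, so T = P/ω = 1580×745.7 / 13.50 = 87270 N·m.
J_AB = π(0.138)⁴/32 = 3.56×10^-5 m⁴; J_BC = π(0.349)⁴/32 = 1.46×10^-3 m⁴; J_CD = π(0.296)⁴/32 = 7.54×10^-4 m⁴.
θ = (T/G)·Σ L_i/J_i = (87270/17.7×10⁹)·(0.666/3.56×10^-5 + 1.97/1.46×10^-3 + 5.49/7.54×10^-4) = 0.1348 rad.

7.72°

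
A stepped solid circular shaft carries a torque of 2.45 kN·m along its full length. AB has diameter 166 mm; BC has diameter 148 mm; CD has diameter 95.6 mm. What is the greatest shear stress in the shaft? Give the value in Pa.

1.43e7 Pa

Under the same torque, τ_max = 16T/(πd³) is largest where d is smallest — segment CD (d = 95.6 mm).
τ_max = 16·2450/(π·(0.0956)³) = 1.428×10^7 Pa.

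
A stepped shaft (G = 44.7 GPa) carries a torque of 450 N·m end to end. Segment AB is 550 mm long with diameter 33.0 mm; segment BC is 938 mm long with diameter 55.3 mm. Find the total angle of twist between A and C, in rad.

0.0578 rad

J_AB = π(0.0330)⁴/32 = 1.16×10^-7 m⁴; J_BC = π(0.0553)⁴/32 = 9.18×10^-7 m⁴.
θ = (T/G)·Σ L_i/J_i = (450.0/44.7×10⁹)·(0.550/1.16×10^-7 + 0.938/9.18×10^-7) = 0.05784 rad.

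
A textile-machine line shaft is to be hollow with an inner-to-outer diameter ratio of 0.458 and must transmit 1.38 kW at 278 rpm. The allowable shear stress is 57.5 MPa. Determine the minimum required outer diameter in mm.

ω = 2π·278/60 = 29.11 rad/s, so T = P/ω = 1.38×10³ / 29.11 = 47.40 N·m.
For a hollow shaft with d_i/d_o = 0.458: τ_max = 16T/(π d_o³ (1−k⁴)), so d_o = [16T/(π τ_allow (1−k⁴))]^(1/3) = [16·47.40/(π·5.75×10^7·0.9560)]^(1/3) = 0.01638 m.

16.4 mm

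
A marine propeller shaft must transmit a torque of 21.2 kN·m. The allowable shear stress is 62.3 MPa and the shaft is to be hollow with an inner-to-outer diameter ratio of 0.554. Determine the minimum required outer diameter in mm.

For a hollow shaft with d_i/d_o = 0.554: τ_max = 16T/(π d_o³ (1−k⁴)), so d_o = [16T/(π τ_allow (1−k⁴))]^(1/3) = [16·21200/(π·6.23×10^7·0.9058)]^(1/3) = 0.1241 m.

124 mm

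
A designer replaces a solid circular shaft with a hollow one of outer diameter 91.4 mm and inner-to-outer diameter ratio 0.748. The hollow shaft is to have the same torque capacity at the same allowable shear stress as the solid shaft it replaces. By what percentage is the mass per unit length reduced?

Equal τ_max and T ⇒ the solid shaft needs d_s³ = d_o³(1−k⁴), so d_s = 91.4·(1−0.748⁴)^(1/3) = 80.65 mm.
Area ratio A_h/A_s = d_o²(1−k²)/d_s² = (1−k²)/(1−k⁴)^(2/3) = 0.5658.
Mass saving = 1 − 0.5658 = 43.4 %.

43.4 %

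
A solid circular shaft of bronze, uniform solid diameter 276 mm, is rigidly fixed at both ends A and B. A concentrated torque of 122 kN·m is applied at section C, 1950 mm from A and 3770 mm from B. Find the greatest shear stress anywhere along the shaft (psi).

2830 psi

With uniform GJ and both ends fixed, compatibility θ_AC = θ_CB gives T_A·a = T_B·b, together with T_A + T_B = T₀.
T_A = T₀·b/(a+b) = 122000·3770/5720 = 80410 N·m; T_B = 41590 N·m.
τ in each portion: τ_AC = 1.95×10^7 Pa, τ_CB = 1.01×10^7 Pa; maximum is in AC.
τ_max = T_AC·r/J = 80410·0.138/5.70×10^-4 = 1.948×10^7 Pa.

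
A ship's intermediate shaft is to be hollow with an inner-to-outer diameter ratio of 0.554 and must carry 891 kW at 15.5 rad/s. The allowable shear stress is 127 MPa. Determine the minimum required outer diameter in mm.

137 mm

ω = 15.5 rad/s, so T = P/ω = 891×10³ / 15.50 = 57480 N·m.
For a hollow shaft with d_i/d_o = 0.554: τ_max = 16T/(π d_o³ (1−k⁴)), so d_o = [16T/(π τ_allow (1−k⁴))]^(1/3) = [16·57480/(π·1.27×10^8·0.9058)]^(1/3) = 0.1365 m.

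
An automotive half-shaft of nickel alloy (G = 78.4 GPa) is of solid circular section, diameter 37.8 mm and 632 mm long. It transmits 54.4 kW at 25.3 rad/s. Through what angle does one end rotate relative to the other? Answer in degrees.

4.95°

ω = 25.3 rad/s, so T = P/ω = 54.4×10³ / 25.30 = 2150 N·m.
J = πd⁴/32 = π(0.0378)⁴/32 = 2.004×10^-7 m⁴.
θ = T·L/(G·J) = 2150 × 0.632 / (78.4×10⁹ × 2.004×10^-7) = 0.08648 rad.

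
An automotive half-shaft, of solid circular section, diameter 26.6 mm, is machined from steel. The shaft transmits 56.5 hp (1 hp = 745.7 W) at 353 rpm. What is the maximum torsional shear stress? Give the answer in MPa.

ω = 2π·353/60 = 36.97 rad/s, so T = P/ω = 56.5×745.7 / 36.97 = 1140 N·m.
J = πd⁴/32 = π(0.0266)⁴/32 = 4.915×10^-8 m⁴.
τ_max = T·r/J = 1140 × 0.0133 / 4.915×10^-8 = 3.084×10^8 Pa.

308 MPa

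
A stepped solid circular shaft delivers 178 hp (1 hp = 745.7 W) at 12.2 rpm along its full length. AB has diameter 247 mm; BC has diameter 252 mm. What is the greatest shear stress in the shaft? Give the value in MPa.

35.1 MPa

ω = 2π·12.2/60 = 1.278 rad/s, so T = P/ω = 178×745.7 / 1.278 = 103900 N·m.
Under the same torque, τ_max = 16T/(πd³) is largest where d is smallest — segment AB (d = 247 mm).
τ_max = 16·103900/(π·(0.247)³) = 3.511×10^7 Pa.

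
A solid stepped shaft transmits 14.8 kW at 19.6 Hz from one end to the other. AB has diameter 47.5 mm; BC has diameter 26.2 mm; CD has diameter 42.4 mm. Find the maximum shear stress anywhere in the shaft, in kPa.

34000 kPa

ω = 2π·19.6 = 123.2 rad/s, so T = P/ω = 14.8×10³ / 123.2 = 120.2 N·m.
Under the same torque, τ_max = 16T/(πd³) is largest where d is smallest — segment BC (d = 26.2 mm).
τ_max = 16·120.2/(π·(0.0262)³) = 3.403×10^7 Pa.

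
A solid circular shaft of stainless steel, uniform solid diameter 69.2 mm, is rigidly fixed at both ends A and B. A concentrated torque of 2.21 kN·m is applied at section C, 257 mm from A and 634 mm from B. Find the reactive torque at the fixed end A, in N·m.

1570 N·m

With uniform GJ and both ends fixed, compatibility θ_AC = θ_CB gives T_A·a = T_B·b, together with T_A + T_B = T₀.
T_A = T₀·b/(a+b) = 2210·634/891.0 = 1573 N·m; T_B = 637.5 N·m.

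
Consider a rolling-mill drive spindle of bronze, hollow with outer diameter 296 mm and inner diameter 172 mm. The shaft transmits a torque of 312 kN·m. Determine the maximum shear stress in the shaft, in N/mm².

69.2 N/mm²

J = π(d_o⁴ − d_i⁴)/32 = π(0.296⁴ − 0.172⁴)/32 = 6.677×10^-4 m⁴.
τ_max = T·r/J = 312000 × 0.148 / 6.677×10^-4 = 6.915×10^7 Pa.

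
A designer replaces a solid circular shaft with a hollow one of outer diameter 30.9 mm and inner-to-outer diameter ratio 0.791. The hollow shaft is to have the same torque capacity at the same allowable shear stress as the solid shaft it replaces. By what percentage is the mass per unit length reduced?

Equal τ_max and T ⇒ the solid shaft needs d_s³ = d_o³(1−k⁴), so d_s = 30.9·(1−0.791⁴)^(1/3) = 26.18 mm.
Area ratio A_h/A_s = d_o²(1−k²)/d_s² = (1−k²)/(1−k⁴)^(2/3) = 0.5213.
Mass saving = 1 − 0.5213 = 47.9 %.

47.9 %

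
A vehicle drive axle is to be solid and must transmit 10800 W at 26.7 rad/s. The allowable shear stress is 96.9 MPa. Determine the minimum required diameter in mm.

ω = 26.7 rad/s, so T = P/ω = 10800 / 26.70 = 404.5 N·m.
For a solid shaft τ_max = 16T/(πd³), so d = (16T/(π τ_allow))^(1/3) = (16·404.5/(π·9.69×10^7))^(1/3) = 0.02770 m.

27.7 mm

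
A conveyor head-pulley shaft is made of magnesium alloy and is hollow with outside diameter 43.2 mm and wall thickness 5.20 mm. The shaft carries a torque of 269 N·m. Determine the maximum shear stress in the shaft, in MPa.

25.5 MPa

J = π(d_o⁴ − d_i⁴)/32 = π(0.0432⁴ − 0.0328⁴)/32 = 2.283×10^-7 m⁴.
τ_max = T·r/J = 269.0 × 0.0216 / 2.283×10^-7 = 2.545×10^7 Pa.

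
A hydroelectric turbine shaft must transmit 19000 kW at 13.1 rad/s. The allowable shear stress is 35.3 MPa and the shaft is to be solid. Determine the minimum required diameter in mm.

594 mm

ω = 13.1 rad/s, so T = P/ω = 19000×10³ / 13.10 = 1.450e6 N·m.
For a solid shaft τ_max = 16T/(πd³), so d = (16T/(π τ_allow))^(1/3) = (16·1.450e6/(π·3.53×10^7))^(1/3) = 0.5937 m.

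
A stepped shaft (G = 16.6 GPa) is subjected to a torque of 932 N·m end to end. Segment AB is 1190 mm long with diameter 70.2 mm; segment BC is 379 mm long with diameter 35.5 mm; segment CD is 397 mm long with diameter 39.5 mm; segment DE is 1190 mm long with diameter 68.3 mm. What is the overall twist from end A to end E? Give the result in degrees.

16.6°

J_AB = π(0.0702)⁴/32 = 2.38×10^-6 m⁴; J_BC = π(0.0355)⁴/32 = 1.56×10^-7 m⁴; J_CD = π(0.0395)⁴/32 = 2.39×10^-7 m⁴; J_DE = π(0.0683)⁴/32 = 2.14×10^-6 m⁴.
θ = (T/G)·Σ L_i/J_i = (932.0/16.6×10⁹)·(1.19/2.38×10^-6 + 0.379/1.56×10^-7 + 0.397/2.39×10^-7 + 1.19/2.14×10^-6) = 0.2890 rad.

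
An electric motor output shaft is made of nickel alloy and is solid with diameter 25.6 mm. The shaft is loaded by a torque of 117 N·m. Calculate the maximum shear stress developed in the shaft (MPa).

35.5 MPa

J = πd⁴/32 = π(0.0256)⁴/32 = 4.217×10^-8 m⁴.
τ_max = T·r/J = 117.0 × 0.0128 / 4.217×10^-8 = 3.552×10^7 Pa.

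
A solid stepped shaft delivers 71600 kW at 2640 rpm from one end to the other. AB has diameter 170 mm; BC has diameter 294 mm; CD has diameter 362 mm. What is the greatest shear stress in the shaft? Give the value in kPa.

ω = 2π·2640/60 = 276.5 rad/s, so T = P/ω = 71600×10³ / 276.5 = 259000 N·m.
Under the same torque, τ_max = 16T/(πd³) is largest where d is smallest — segment AB (d = 170 mm).
τ_max = 16·259000/(π·(0.170)³) = 2.685×10^8 Pa.

268000 kPa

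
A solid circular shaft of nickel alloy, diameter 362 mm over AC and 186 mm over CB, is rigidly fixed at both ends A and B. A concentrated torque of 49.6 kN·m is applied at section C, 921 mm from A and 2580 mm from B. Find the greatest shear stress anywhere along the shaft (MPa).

Compatibility: T_A·a/J_AC = T_B·b/J_CB with T_A + T_B = T₀.
J_AC = 1.69×10^-3 m⁴, J_CB = 1.18×10^-4 m⁴, so T_A = T₀·(J_AC/a)/((J_AC/a)+(J_CB/b)) = 48400 N·m, T_B = 1204 N·m.
τ in each portion: τ_AC = 5.20×10^6 Pa, τ_CB = 9.53×10^5 Pa; maximum is in AC.
τ_max = T_AC·r/J = 48400·0.181/1.69×10^-3 = 5.196×10^6 Pa.

5.20 MPa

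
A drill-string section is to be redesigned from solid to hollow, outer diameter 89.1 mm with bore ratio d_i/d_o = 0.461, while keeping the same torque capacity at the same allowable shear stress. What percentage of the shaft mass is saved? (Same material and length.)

18.8 %

Equal τ_max and T ⇒ the solid shaft needs d_s³ = d_o³(1−k⁴), so d_s = 89.1·(1−0.461⁴)^(1/3) = 87.74 mm.
Area ratio A_h/A_s = d_o²(1−k²)/d_s² = (1−k²)/(1−k⁴)^(2/3) = 0.8121.
Mass saving = 1 − 0.8121 = 18.8 %.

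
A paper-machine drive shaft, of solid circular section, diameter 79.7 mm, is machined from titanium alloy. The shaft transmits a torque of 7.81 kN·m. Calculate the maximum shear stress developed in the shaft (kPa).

J = πd⁴/32 = π(0.0797)⁴/32 = 3.961×10^-6 m⁴.
τ_max = T·r/J = 7810 × 0.0399 / 3.961×10^-6 = 7.857×10^7 Pa.

78600 kPa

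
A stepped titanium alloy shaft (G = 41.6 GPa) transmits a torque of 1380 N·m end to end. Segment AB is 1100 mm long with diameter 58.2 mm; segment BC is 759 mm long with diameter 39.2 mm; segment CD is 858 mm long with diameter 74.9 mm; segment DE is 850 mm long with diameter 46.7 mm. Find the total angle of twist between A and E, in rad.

0.211 rad

J_AB = π(0.0582)⁴/32 = 1.13×10^-6 m⁴; J_BC = π(0.0392)⁴/32 = 2.32×10^-7 m⁴; J_CD = π(0.0749)⁴/32 = 3.09×10^-6 m⁴; J_DE = π(0.0467)⁴/32 = 4.67×10^-7 m⁴.
θ = (T/G)·Σ L_i/J_i = (1380/41.6×10⁹)·(1.10/1.13×10^-6 + 0.759/2.32×10^-7 + 0.858/3.09×10^-6 + 0.850/4.67×10^-7) = 0.2106 rad.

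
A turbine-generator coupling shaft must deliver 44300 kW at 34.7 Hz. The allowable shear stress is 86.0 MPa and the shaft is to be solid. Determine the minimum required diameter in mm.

ω = 2π·34.7 = 218.0 rad/s, so T = P/ω = 44300×10³ / 218.0 = 203200 N·m.
For a solid shaft τ_max = 16T/(πd³), so d = (16T/(π τ_allow))^(1/3) = (16·203200/(π·8.60×10^7))^(1/3) = 0.2292 m.

229 mm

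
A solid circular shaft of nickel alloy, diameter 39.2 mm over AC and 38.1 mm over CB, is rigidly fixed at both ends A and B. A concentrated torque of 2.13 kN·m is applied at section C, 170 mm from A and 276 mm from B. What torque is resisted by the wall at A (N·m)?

1370 N·m

Compatibility: T_A·a/J_AC = T_B·b/J_CB with T_A + T_B = T₀.
J_AC = 2.32×10^-7 m⁴, J_CB = 2.07×10^-7 m⁴, so T_A = T₀·(J_AC/a)/((J_AC/a)+(J_CB/b)) = 1374 N·m, T_B = 755.5 N·m.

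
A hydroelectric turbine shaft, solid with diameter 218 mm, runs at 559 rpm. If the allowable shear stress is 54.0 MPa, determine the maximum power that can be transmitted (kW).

J = πd⁴/32 = π(0.218)⁴/32 = 2.217×10^-4 m⁴.
T_max = τ_allow·J/r = 5.40×10^7 × 2.217×10^-4 / 0.109 = 109800 N·m.
ω = 2π·559/60 = 58.54 rad/s, so P_max = T_max·ω = 6.430×10^6 W.

6430 kW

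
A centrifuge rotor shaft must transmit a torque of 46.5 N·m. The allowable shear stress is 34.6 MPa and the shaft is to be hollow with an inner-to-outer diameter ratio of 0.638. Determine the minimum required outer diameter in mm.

For a hollow shaft with d_i/d_o = 0.638: τ_max = 16T/(π d_o³ (1−k⁴)), so d_o = [16T/(π τ_allow (1−k⁴))]^(1/3) = [16·46.50/(π·3.46×10^7·0.8343)]^(1/3) = 0.02017 m.

20.2 mm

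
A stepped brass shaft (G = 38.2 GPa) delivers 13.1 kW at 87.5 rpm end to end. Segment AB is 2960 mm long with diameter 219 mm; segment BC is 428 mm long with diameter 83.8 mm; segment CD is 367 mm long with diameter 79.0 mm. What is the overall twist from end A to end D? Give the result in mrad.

7.39 mrad

ω = 2π·87.5/60 = 9.163 rad/s, so T = P/ω = 13.1×10³ / 9.163 = 1430 N·m.
J_AB = π(0.219)⁴/32 = 2.26×10^-4 m⁴; J_BC = π(0.0838)⁴/32 = 4.84×10^-6 m⁴; J_CD = π(0.0790)⁴/32 = 3.82×10^-6 m⁴.
θ = (T/G)·Σ L_i/J_i = (1430/38.2×10⁹)·(2.96/2.26×10^-4 + 0.428/4.84×10^-6 + 0.367/3.82×10^-6) = 7.391×10^-3 rad.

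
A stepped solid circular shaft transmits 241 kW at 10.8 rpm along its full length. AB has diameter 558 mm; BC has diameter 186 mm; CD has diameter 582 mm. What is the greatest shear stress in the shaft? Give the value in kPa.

ω = 2π·10.8/60 = 1.131 rad/s, so T = P/ω = 241×10³ / 1.131 = 213100 N·m.
Under the same torque, τ_max = 16T/(πd³) is largest where d is smallest — segment BC (d = 186 mm).
τ_max = 16·213100/(π·(0.186)³) = 1.687×10^8 Pa.

169000 kPa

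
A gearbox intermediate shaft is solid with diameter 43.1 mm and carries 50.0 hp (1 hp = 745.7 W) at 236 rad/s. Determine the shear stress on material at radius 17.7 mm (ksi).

1.20 ksi

ω = 236 rad/s, so T = P/ω = 50.0×745.7 / 236.0 = 158.0 N·m.
J = πd⁴/32 = π(0.0431)⁴/32 = 3.388×10^-7 m⁴.
Shear stress varies linearly with radius: τ = T·r/J = 158.0 × 0.0177 / 3.388×10^-7 = 8.254×10^6 Pa.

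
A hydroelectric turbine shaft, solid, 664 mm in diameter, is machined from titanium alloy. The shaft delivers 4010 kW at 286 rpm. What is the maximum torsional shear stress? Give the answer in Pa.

2.33e6 Pa

ω = 2π·286/60 = 29.95 rad/s, so T = P/ω = 4010×10³ / 29.95 = 133900 N·m.
J = πd⁴/32 = π(0.664)⁴/32 = 0.01908 m⁴.
τ_max = T·r/J = 133900 × 0.332 / 0.01908 = 2.329×10^6 Pa.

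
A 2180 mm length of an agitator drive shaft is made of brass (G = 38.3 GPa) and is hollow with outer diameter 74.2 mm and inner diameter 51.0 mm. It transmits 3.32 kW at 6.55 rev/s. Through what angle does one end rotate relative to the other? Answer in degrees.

0.114°

ω = 2π·6.55 = 41.15 rad/s, so T = P/ω = 3.32×10³ / 41.15 = 80.67 N·m.
J = π(d_o⁴ − d_i⁴)/32 = π(0.0742⁴ − 0.0510⁴)/32 = 2.312×10^-6 m⁴.
θ = T·L/(G·J) = 80.67 × 2.18 / (38.3×10⁹ × 2.312×10^-6) = 1.986×10^-3 rad.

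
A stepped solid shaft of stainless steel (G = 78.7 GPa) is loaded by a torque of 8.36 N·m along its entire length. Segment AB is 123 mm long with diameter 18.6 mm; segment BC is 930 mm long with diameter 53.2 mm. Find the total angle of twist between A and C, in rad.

J_AB = π(0.0186)⁴/32 = 1.18×10^-8 m⁴; J_BC = π(0.0532)⁴/32 = 7.86×10^-7 m⁴.
θ = (T/G)·Σ L_i/J_i = (8.360/78.7×10⁹)·(0.123/1.18×10^-8 + 0.930/7.86×10^-7) = 1.238×10^-3 rad.

0.00124 rad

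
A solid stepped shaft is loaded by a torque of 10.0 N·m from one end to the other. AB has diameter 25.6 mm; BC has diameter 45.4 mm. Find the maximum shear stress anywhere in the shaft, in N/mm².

3.04 N/mm²

Under the same torque, τ_max = 16T/(πd³) is largest where d is smallest — segment AB (d = 25.6 mm).
τ_max = 16·10.00/(π·(0.0256)³) = 3.036×10^6 Pa.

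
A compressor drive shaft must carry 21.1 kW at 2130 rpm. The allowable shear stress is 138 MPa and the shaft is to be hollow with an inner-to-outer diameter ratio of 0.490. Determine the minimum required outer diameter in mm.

15.5 mm

ω = 2π·2130/60 = 223.1 rad/s, so T = P/ω = 21.1×10³ / 223.1 = 94.60 N·m.
For a hollow shaft with d_i/d_o = 0.490: τ_max = 16T/(π d_o³ (1−k⁴)), so d_o = [16T/(π τ_allow (1−k⁴))]^(1/3) = [16·94.60/(π·1.38×10^8·0.9424)]^(1/3) = 0.01547 m.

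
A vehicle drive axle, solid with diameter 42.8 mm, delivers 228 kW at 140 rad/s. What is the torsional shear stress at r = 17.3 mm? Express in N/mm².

85.5 N/mm²

ω = 140 rad/s, so T = P/ω = 228×10³ / 140.0 = 1629 N·m.
J = πd⁴/32 = π(0.0428)⁴/32 = 3.294×10^-7 m⁴.
Shear stress varies linearly with radius: τ = T·r/J = 1629 × 0.0173 / 3.294×10^-7 = 8.552×10^7 Pa.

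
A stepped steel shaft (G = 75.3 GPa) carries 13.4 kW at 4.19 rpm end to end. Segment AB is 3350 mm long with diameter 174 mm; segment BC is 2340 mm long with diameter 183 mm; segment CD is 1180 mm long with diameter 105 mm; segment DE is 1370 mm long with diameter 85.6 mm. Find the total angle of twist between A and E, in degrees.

ω = 2π·4.19/60 = 0.4388 rad/s, so T = P/ω = 13.4×10³ / 0.4388 = 30540 N·m.
J_AB = π(0.174)⁴/32 = 9.00×10^-5 m⁴; J_BC = π(0.183)⁴/32 = 1.10×10^-4 m⁴; J_CD = π(0.105)⁴/32 = 1.19×10^-5 m⁴; J_DE = π(0.0856)⁴/32 = 5.27×10^-6 m⁴.
θ = (T/G)·Σ L_i/J_i = (30540/75.3×10⁹)·(3.35/9.00×10^-5 + 2.34/1.10×10^-4 + 1.18/1.19×10^-5 + 1.37/5.27×10^-6) = 0.1692 rad.

9.70°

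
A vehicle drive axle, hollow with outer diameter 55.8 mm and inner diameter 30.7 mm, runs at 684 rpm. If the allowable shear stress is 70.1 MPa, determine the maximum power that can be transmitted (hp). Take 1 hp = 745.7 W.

J = π(d_o⁴ − d_i⁴)/32 = π(0.0558⁴ − 0.0307⁴)/32 = 8.646×10^-7 m⁴.
T_max = τ_allow·J/r = 7.01×10^7 × 8.646×10^-7 / 0.0279 = 2172 N·m.
ω = 2π·684/60 = 71.63 rad/s, so P_max = T_max·ω = 1.556×10^5 W.

209 hp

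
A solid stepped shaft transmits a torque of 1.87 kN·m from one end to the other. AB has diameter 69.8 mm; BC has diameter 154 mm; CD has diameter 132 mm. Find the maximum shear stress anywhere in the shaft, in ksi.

4.06 ksi

Under the same torque, τ_max = 16T/(πd³) is largest where d is smallest — segment AB (d = 69.8 mm).
τ_max = 16·1870/(π·(0.0698)³) = 2.801×10^7 Pa.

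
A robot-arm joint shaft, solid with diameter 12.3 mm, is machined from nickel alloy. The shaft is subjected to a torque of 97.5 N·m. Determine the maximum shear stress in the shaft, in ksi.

38.7 ksi

J = πd⁴/32 = π(0.0123)⁴/32 = 2.247×10^-9 m⁴.
τ_max = T·r/J = 97.50 × 0.00615 / 2.247×10^-9 = 2.668×10^8 Pa.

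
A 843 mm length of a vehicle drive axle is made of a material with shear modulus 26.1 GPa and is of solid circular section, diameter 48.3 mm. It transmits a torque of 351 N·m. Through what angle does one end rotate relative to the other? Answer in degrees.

1.22°

J = πd⁴/32 = π(0.0483)⁴/32 = 5.343×10^-7 m⁴.
θ = T·L/(G·J) = 351.0 × 0.843 / (26.1×10⁹ × 5.343×10^-7) = 0.02122 rad.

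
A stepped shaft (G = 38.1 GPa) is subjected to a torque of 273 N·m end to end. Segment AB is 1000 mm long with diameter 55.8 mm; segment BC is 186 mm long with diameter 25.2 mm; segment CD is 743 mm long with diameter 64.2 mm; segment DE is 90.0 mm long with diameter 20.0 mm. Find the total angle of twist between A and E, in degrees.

J_AB = π(0.0558)⁴/32 = 9.52×10^-7 m⁴; J_BC = π(0.0252)⁴/32 = 3.96×10^-8 m⁴; J_CD = π(0.0642)⁴/32 = 1.67×10^-6 m⁴; J_DE = π(0.0200)⁴/32 = 1.57×10^-8 m⁴.
θ = (T/G)·Σ L_i/J_i = (273.0/38.1×10⁹)·(1.00/9.52×10^-7 + 0.186/3.96×10^-8 + 0.743/1.67×10^-6 + 0.0900/1.57×10^-8) = 0.08544 rad.

4.90°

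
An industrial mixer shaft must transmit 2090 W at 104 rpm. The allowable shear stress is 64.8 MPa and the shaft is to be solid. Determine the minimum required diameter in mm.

24.7 mm

ω = 2π·104/60 = 10.89 rad/s, so T = P/ω = 2090 / 10.89 = 191.9 N·m.
For a solid shaft τ_max = 16T/(πd³), so d = (16T/(π τ_allow))^(1/3) = (16·191.9/(π·6.48×10^7))^(1/3) = 0.02471 m.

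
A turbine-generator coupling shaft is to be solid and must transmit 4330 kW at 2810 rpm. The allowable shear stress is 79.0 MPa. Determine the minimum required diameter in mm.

98.3 mm

ω = 2π·2810/60 = 294.3 rad/s, so T = P/ω = 4330×10³ / 294.3 = 14710 N·m.
For a solid shaft τ_max = 16T/(πd³), so d = (16T/(π τ_allow))^(1/3) = (16·14710/(π·7.90×10^7))^(1/3) = 0.09826 m.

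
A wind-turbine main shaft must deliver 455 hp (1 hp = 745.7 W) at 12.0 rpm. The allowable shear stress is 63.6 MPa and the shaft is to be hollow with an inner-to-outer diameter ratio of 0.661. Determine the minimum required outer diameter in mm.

299 mm

ω = 2π·12.0/60 = 1.257 rad/s, so T = P/ω = 455×745.7 / 1.257 = 270000 N·m.
For a hollow shaft with d_i/d_o = 0.661: τ_max = 16T/(π d_o³ (1−k⁴)), so d_o = [16T/(π τ_allow (1−k⁴))]^(1/3) = [16·270000/(π·6.36×10^7·0.8091)]^(1/3) = 0.2990 m.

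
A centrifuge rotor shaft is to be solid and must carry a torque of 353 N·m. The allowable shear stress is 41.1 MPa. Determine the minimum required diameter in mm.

35.2 mm

For a solid shaft τ_max = 16T/(πd³), so d = (16T/(π τ_allow))^(1/3) = (16·353.0/(π·4.11×10^7))^(1/3) = 0.03523 m.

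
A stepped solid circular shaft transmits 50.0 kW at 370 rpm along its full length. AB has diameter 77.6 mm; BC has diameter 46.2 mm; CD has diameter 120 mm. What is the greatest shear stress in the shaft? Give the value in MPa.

ω = 2π·370/60 = 38.75 rad/s, so T = P/ω = 50.0×10³ / 38.75 = 1290 N·m.
Under the same torque, τ_max = 16T/(πd³) is largest where d is smallest — segment BC (d = 46.2 mm).
τ_max = 16·1290/(π·(0.0462)³) = 6.665×10^7 Pa.

66.6 MPa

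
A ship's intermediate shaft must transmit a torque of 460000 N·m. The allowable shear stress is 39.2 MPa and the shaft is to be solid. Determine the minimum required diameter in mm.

391 mm

For a solid shaft τ_max = 16T/(πd³), so d = (16T/(π τ_allow))^(1/3) = (16·460000/(π·3.92×10^7))^(1/3) = 0.3910 m.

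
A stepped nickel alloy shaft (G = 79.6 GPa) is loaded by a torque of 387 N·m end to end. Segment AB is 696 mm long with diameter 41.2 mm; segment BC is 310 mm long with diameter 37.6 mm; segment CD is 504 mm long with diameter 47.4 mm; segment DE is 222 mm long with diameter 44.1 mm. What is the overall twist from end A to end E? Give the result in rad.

J_AB = π(0.0412)⁴/32 = 2.83×10^-7 m⁴; J_BC = π(0.0376)⁴/32 = 1.96×10^-7 m⁴; J_CD = π(0.0474)⁴/32 = 4.96×10^-7 m⁴; J_DE = π(0.0441)⁴/32 = 3.71×10^-7 m⁴.
θ = (T/G)·Σ L_i/J_i = (387.0/79.6×10⁹)·(0.696/2.83×10^-7 + 0.310/1.96×10^-7 + 0.504/4.96×10^-7 + 0.222/3.71×10^-7) = 0.02749 rad.

0.0275 rad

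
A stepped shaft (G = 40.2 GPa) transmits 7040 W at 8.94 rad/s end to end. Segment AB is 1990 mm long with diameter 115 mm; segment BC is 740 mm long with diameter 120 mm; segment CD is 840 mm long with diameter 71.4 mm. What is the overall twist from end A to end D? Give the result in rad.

ω = 8.94 rad/s, so T = P/ω = 7040 / 8.940 = 787.5 N·m.
J_AB = π(0.115)⁴/32 = 1.72×10^-5 m⁴; J_BC = π(0.120)⁴/32 = 2.04×10^-5 m⁴; J_CD = π(0.0714)⁴/32 = 2.55×10^-6 m⁴.
θ = (T/G)·Σ L_i/J_i = (787.5/40.2×10⁹)·(1.99/1.72×10^-5 + 0.740/2.04×10^-5 + 0.840/2.55×10^-6) = 9.431×10^-3 rad.

0.00943 rad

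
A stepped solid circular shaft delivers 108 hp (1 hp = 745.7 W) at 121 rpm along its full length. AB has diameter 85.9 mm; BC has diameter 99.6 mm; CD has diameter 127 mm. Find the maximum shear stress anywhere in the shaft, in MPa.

ω = 2π·121/60 = 12.67 rad/s, so T = P/ω = 108×745.7 / 12.67 = 6356 N·m.
Under the same torque, τ_max = 16T/(πd³) is largest where d is smallest — segment AB (d = 85.9 mm).
τ_max = 16·6356/(π·(0.0859)³) = 5.107×10^7 Pa.

51.1 MPa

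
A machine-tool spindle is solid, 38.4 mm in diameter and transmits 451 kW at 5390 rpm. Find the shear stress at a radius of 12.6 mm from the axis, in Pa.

ω = 2π·5390/60 = 564.4 rad/s, so T = P/ω = 451×10³ / 564.4 = 799.0 N·m.
J = πd⁴/32 = π(0.0384)⁴/32 = 2.135×10^-7 m⁴.
Shear stress varies linearly with radius: τ = T·r/J = 799.0 × 0.0126 / 2.135×10^-7 = 4.716×10^7 Pa.

4.72e7 Pa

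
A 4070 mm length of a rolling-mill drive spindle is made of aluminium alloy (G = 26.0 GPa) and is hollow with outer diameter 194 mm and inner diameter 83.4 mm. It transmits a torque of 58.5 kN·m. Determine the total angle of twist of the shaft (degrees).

J = π(d_o⁴ − d_i⁴)/32 = π(0.194⁴ − 0.0834⁴)/32 = 1.343×10^-4 m⁴.
θ = T·L/(G·J) = 58500 × 4.07 / (26.0×10⁹ × 1.343×10^-4) = 0.06818 rad.

3.91°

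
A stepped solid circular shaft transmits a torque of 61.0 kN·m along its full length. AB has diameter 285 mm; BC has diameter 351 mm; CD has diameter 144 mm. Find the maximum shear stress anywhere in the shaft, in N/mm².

Under the same torque, τ_max = 16T/(πd³) is largest where d is smallest — segment CD (d = 144 mm).
τ_max = 16·61000/(π·(0.144)³) = 1.040×10^8 Pa.

104 N/mm²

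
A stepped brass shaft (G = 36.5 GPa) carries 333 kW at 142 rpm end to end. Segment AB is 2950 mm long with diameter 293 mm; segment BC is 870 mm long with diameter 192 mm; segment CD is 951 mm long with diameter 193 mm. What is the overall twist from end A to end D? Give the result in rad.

0.0108 rad

ω = 2π·142/60 = 14.87 rad/s, so T = P/ω = 333×10³ / 14.87 = 22390 N·m.
J_AB = π(0.293)⁴/32 = 7.24×10^-4 m⁴; J_BC = π(0.192)⁴/32 = 1.33×10^-4 m⁴; J_CD = π(0.193)⁴/32 = 1.36×10^-4 m⁴.
θ = (T/G)·Σ L_i/J_i = (22390/36.5×10⁹)·(2.95/7.24×10^-4 + 0.870/1.33×10^-4 + 0.951/1.36×10^-4) = 0.01079 rad.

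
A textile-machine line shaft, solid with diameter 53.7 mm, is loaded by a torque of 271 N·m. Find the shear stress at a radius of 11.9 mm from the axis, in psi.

573 psi

J = πd⁴/32 = π(0.0537)⁴/32 = 8.164×10^-7 m⁴.
Shear stress varies linearly with radius: τ = T·r/J = 271.0 × 0.0119 / 8.164×10^-7 = 3.950×10^6 Pa.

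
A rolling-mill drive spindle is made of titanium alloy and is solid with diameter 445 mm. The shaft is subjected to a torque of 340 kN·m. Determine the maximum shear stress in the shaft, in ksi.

2.85 ksi

J = πd⁴/32 = π(0.445)⁴/32 = 3.850×10^-3 m⁴.
τ_max = T·r/J = 340000 × 0.223 / 3.850×10^-3 = 1.965×10^7 Pa.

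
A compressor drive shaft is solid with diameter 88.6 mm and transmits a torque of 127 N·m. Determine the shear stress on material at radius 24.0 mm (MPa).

0.504 MPa

J = πd⁴/32 = π(0.0886)⁴/32 = 6.050×10^-6 m⁴.
Shear stress varies linearly with radius: τ = T·r/J = 127.0 × 0.0240 / 6.050×10^-6 = 5.038×10^5 Pa.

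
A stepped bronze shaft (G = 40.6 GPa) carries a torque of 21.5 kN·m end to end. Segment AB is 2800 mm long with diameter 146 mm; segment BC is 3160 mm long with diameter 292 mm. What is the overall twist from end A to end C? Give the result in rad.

J_AB = π(0.146)⁴/32 = 4.46×10^-5 m⁴; J_BC = π(0.292)⁴/32 = 7.14×10^-4 m⁴.
θ = (T/G)·Σ L_i/J_i = (21500/40.6×10⁹)·(2.80/4.46×10^-5 + 3.16/7.14×10^-4) = 0.03558 rad.

0.0356 rad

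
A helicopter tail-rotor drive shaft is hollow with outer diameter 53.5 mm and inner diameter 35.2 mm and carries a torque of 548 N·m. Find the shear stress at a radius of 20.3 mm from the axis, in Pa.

1.70e7 Pa

J = π(d_o⁴ − d_i⁴)/32 = π(0.0535⁴ − 0.0352⁴)/32 = 6.536×10^-7 m⁴.
Shear stress varies linearly with radius: τ = T·r/J = 548.0 × 0.0203 / 6.536×10^-7 = 1.702×10^7 Pa.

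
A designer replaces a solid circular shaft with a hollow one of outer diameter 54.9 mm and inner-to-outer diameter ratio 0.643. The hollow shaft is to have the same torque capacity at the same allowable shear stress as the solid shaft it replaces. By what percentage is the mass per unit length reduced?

Equal τ_max and T ⇒ the solid shaft needs d_s³ = d_o³(1−k⁴), so d_s = 54.9·(1−0.643⁴)^(1/3) = 51.57 mm.
Area ratio A_h/A_s = d_o²(1−k²)/d_s² = (1−k²)/(1−k⁴)^(2/3) = 0.6646.
Mass saving = 1 − 0.6646 = 33.5 %.

33.5 %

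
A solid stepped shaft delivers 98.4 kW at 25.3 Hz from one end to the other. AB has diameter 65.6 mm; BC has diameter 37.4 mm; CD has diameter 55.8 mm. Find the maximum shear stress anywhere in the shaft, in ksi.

8.74 ksi

ω = 2π·25.3 = 159.0 rad/s, so T = P/ω = 98.4×10³ / 159.0 = 619.0 N·m.
Under the same torque, τ_max = 16T/(πd³) is largest where d is smallest — segment BC (d = 37.4 mm).
τ_max = 16·619.0/(π·(0.0374)³) = 6.026×10^7 Pa.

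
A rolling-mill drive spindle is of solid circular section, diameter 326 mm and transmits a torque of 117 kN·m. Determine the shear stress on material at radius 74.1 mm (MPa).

7.82 MPa

J = πd⁴/32 = π(0.326)⁴/32 = 1.109×10^-3 m⁴.
Shear stress varies linearly with radius: τ = T·r/J = 117000 × 0.0741 / 1.109×10^-3 = 7.819×10^6 Pa.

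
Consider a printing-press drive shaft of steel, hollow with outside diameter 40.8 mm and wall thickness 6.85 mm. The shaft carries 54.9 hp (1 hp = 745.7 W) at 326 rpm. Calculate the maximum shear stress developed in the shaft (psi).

ω = 2π·326/60 = 34.14 rad/s, so T = P/ω = 54.9×745.7 / 34.14 = 1199 N·m.
J = π(d_o⁴ − d_i⁴)/32 = π(0.0408⁴ − 0.0271⁴)/32 = 2.191×10^-7 m⁴.
τ_max = T·r/J = 1199 × 0.0204 / 2.191×10^-7 = 1.117×10^8 Pa.

16200 psi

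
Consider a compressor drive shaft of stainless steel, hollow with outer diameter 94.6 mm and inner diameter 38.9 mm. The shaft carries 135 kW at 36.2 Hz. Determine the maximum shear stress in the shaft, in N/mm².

ω = 2π·36.2 = 227.5 rad/s, so T = P/ω = 135×10³ / 227.5 = 593.5 N·m.
J = π(d_o⁴ − d_i⁴)/32 = π(0.0946⁴ − 0.0389⁴)/32 = 7.638×10^-6 m⁴.
τ_max = T·r/J = 593.5 × 0.0473 / 7.638×10^-6 = 3.676×10^6 Pa.

3.68 N/mm²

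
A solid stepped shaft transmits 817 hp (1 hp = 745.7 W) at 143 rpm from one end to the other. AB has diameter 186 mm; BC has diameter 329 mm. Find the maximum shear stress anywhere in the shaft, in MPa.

ω = 2π·143/60 = 14.97 rad/s, so T = P/ω = 817×745.7 / 14.97 = 40680 N·m.
Under the same torque, τ_max = 16T/(πd³) is largest where d is smallest — segment AB (d = 186 mm).
τ_max = 16·40680/(π·(0.186)³) = 3.220×10^7 Pa.

32.2 MPa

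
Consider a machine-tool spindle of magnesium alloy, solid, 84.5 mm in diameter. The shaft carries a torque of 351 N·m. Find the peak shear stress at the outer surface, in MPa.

2.96 MPa

J = πd⁴/32 = π(0.0845)⁴/32 = 5.005×10^-6 m⁴.
τ_max = T·r/J = 351.0 × 0.0423 / 5.005×10^-6 = 2.963×10^6 Pa.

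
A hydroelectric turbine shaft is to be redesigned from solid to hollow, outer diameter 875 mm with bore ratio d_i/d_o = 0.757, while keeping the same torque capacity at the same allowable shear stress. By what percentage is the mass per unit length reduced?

44.3 %

Equal τ_max and T ⇒ the solid shaft needs d_s³ = d_o³(1−k⁴), so d_s = 875·(1−0.757⁴)^(1/3) = 766.3 mm.
Area ratio A_h/A_s = d_o²(1−k²)/d_s² = (1−k²)/(1−k⁴)^(2/3) = 0.5567.
Mass saving = 1 − 0.5567 = 44.3 %.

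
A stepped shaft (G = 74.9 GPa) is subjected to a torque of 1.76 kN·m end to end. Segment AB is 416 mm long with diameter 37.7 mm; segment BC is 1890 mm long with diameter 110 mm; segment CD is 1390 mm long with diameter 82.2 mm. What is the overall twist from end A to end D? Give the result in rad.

0.0597 rad

J_AB = π(0.0377)⁴/32 = 1.98×10^-7 m⁴; J_BC = π(0.110)⁴/32 = 1.44×10^-5 m⁴; J_CD = π(0.0822)⁴/32 = 4.48×10^-6 m⁴.
θ = (T/G)·Σ L_i/J_i = (1760/74.9×10⁹)·(0.416/1.98×10^-7 + 1.89/1.44×10^-5 + 1.39/4.48×10^-6) = 0.05967 rad.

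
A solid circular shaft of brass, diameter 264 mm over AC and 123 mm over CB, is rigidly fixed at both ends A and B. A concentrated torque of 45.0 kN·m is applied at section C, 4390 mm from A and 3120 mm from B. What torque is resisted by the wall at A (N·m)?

42200 N·m

Compatibility: T_A·a/J_AC = T_B·b/J_CB with T_A + T_B = T₀.
J_AC = 4.77×10^-4 m⁴, J_CB = 2.25×10^-5 m⁴, so T_A = T₀·(J_AC/a)/((J_AC/a)+(J_CB/b)) = 42200 N·m, T_B = 2798 N·m.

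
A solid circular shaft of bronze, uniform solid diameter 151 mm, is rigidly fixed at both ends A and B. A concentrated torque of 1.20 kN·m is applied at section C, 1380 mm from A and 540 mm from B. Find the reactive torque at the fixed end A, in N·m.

338 N·m

With uniform GJ and both ends fixed, compatibility θ_AC = θ_CB gives T_A·a = T_B·b, together with T_A + T_B = T₀.
T_A = T₀·b/(a+b) = 1200·540/1920 = 337.5 N·m; T_B = 862.5 N·m.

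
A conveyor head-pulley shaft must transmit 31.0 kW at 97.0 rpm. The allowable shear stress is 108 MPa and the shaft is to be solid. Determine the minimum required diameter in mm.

52.4 mm

ω = 2π·97.0/60 = 10.16 rad/s, so T = P/ω = 31.0×10³ / 10.16 = 3052 N·m.
For a solid shaft τ_max = 16T/(πd³), so d = (16T/(π τ_allow))^(1/3) = (16·3052/(π·1.08×10^8))^(1/3) = 0.05240 m.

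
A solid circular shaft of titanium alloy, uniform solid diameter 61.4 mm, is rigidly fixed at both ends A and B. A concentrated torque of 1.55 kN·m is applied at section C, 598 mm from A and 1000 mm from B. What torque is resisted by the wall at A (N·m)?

970 N·m

With uniform GJ and both ends fixed, compatibility θ_AC = θ_CB gives T_A·a = T_B·b, together with T_A + T_B = T₀.
T_A = T₀·b/(a+b) = 1550·1000/1598 = 970.0 N·m; T_B = 580.0 N·m.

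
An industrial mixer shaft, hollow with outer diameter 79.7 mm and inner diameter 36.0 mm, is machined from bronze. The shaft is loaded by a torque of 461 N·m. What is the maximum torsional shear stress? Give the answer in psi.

702 psi

J = π(d_o⁴ − d_i⁴)/32 = π(0.0797⁴ − 0.0360⁴)/32 = 3.796×10^-6 m⁴.
τ_max = T·r/J = 461.0 × 0.0399 / 3.796×10^-6 = 4.839×10^6 Pa.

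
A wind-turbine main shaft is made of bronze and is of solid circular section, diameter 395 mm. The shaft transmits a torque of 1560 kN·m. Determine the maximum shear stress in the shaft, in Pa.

J = πd⁴/32 = π(0.395)⁴/32 = 2.390×10^-3 m⁴.
τ_max = T·r/J = 1.560e6 × 0.198 / 2.390×10^-3 = 1.289×10^8 Pa.

1.29e8 Pa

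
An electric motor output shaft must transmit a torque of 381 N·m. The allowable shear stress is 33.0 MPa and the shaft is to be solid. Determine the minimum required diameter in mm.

38.9 mm

For a solid shaft τ_max = 16T/(πd³), so d = (16T/(π τ_allow))^(1/3) = (16·381.0/(π·3.30×10^7))^(1/3) = 0.03889 m.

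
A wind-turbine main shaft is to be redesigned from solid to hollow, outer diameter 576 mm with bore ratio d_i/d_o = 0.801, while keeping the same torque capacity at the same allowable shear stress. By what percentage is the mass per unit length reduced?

Equal τ_max and T ⇒ the solid shaft needs d_s³ = d_o³(1−k⁴), so d_s = 576·(1−0.801⁴)^(1/3) = 482.7 mm.
Area ratio A_h/A_s = d_o²(1−k²)/d_s² = (1−k²)/(1−k⁴)^(2/3) = 0.5104.
Mass saving = 1 − 0.5104 = 49.0 %.

49.0 %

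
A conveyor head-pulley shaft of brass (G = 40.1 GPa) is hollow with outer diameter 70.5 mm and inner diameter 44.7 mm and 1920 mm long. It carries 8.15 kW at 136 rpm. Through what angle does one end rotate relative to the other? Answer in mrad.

13.5 mrad

ω = 2π·136/60 = 14.24 rad/s, so T = P/ω = 8.15×10³ / 14.24 = 572.3 N·m.
J = π(d_o⁴ − d_i⁴)/32 = π(0.0705⁴ − 0.0447⁴)/32 = 2.033×10^-6 m⁴.
θ = T·L/(G·J) = 572.3 × 1.92 / (40.1×10⁹ × 2.033×10^-6) = 0.01348 rad.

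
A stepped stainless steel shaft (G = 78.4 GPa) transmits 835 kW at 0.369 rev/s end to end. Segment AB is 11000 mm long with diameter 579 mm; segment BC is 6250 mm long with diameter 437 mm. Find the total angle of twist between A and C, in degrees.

0.722°

ω = 2π·0.369 = 2.318 rad/s, so T = P/ω = 835×10³ / 2.318 = 360100 N·m.
J_AB = π(0.579)⁴/32 = 0.0110 m⁴; J_BC = π(0.437)⁴/32 = 3.58×10^-3 m⁴.
θ = (T/G)·Σ L_i/J_i = (360100/78.4×10⁹)·(11.0/0.0110 + 6.25/3.58×10^-3) = 0.01260 rad.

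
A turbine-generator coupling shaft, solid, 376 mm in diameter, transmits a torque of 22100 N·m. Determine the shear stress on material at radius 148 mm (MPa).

1.67 MPa

J = πd⁴/32 = π(0.376)⁴/32 = 1.962×10^-3 m⁴.
Shear stress varies linearly with radius: τ = T·r/J = 22100 × 0.148 / 1.962×10^-3 = 1.667×10^6 Pa.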